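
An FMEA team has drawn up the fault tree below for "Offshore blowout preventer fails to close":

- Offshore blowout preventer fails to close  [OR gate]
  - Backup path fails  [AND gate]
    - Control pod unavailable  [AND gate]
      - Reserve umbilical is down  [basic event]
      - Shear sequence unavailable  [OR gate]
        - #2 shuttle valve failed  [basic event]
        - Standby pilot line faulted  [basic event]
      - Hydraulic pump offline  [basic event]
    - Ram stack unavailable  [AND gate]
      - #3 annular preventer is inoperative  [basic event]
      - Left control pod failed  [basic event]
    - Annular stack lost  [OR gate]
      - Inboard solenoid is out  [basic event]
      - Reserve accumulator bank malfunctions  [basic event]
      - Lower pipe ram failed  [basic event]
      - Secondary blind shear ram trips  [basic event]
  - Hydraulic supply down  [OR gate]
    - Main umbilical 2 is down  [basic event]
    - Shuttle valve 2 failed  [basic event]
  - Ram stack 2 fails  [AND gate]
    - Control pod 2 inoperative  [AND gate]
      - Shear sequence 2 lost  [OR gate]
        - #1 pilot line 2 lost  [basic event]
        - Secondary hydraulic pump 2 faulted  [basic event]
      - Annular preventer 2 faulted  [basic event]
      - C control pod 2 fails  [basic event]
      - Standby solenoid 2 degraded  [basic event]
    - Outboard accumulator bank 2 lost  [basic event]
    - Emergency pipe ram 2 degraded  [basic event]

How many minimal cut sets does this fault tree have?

12

Shear sequence unavailable [OR]: union of children's cut sets → 2 cut set(s).
Control pod unavailable [AND]: one cut set from each child combined → 1 × 2 × 1 = 2 cut set(s).
Ram stack unavailable [AND]: one cut set from each child combined → 1 × 1 = 1 cut set(s).
Annular stack lost [OR]: union of children's cut sets → 4 cut set(s).
Backup path fails [AND]: one cut set from each child combined → 2 × 1 × 4 = 8 cut set(s).
Hydraulic supply down [OR]: union of children's cut sets → 2 cut set(s).
Shear sequence 2 lost [OR]: union of children's cut sets → 2 cut set(s).
Control pod 2 inoperative [AND]: one cut set from each child combined → 2 × 1 × 1 × 1 = 2 cut set(s).
Ram stack 2 fails [AND]: one cut set from each child combined → 2 × 1 × 1 = 2 cut set(s).
Offshore blowout preventer fails to close [OR]: union of children's cut sets → 12 cut set(s).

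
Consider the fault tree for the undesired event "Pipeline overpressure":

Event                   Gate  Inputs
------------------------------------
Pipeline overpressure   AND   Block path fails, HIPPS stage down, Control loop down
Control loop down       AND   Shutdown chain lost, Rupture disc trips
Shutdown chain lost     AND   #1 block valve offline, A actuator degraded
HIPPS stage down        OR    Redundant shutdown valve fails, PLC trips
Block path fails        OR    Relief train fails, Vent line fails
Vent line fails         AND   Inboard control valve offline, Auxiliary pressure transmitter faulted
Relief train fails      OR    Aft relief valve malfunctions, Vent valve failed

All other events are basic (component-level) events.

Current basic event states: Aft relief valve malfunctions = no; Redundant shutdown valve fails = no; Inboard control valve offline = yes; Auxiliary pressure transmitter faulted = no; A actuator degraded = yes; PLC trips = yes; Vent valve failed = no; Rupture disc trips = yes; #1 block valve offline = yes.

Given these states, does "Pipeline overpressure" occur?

No

Relief train fails [OR]: Aft relief valve malfunctions=not, Vent valve failed=not → no input occurs → does not occur.
Vent line fails [AND]: Inboard control valve offline=occurs, Auxiliary pressure transmitter faulted=not → not all inputs occur → does not occur.
Block path fails [OR]: Relief train fails=not, Vent line fails=not → no input occurs → does not occur.
HIPPS stage down [OR]: Redundant shutdown valve fails=not, PLC trips=occurs → at least one input occurs → occurs.
Shutdown chain lost [AND]: #1 block valve offline=occurs, A actuator degraded=occurs → all inputs occur → occurs.
Control loop down [AND]: Shutdown chain lost=occurs, Rupture disc trips=occurs → all inputs occur → occurs.
Pipeline overpressure [AND]: Block path fails=not, HIPPS stage down=occurs, Control loop down=occurs → not all inputs occur → does not occur.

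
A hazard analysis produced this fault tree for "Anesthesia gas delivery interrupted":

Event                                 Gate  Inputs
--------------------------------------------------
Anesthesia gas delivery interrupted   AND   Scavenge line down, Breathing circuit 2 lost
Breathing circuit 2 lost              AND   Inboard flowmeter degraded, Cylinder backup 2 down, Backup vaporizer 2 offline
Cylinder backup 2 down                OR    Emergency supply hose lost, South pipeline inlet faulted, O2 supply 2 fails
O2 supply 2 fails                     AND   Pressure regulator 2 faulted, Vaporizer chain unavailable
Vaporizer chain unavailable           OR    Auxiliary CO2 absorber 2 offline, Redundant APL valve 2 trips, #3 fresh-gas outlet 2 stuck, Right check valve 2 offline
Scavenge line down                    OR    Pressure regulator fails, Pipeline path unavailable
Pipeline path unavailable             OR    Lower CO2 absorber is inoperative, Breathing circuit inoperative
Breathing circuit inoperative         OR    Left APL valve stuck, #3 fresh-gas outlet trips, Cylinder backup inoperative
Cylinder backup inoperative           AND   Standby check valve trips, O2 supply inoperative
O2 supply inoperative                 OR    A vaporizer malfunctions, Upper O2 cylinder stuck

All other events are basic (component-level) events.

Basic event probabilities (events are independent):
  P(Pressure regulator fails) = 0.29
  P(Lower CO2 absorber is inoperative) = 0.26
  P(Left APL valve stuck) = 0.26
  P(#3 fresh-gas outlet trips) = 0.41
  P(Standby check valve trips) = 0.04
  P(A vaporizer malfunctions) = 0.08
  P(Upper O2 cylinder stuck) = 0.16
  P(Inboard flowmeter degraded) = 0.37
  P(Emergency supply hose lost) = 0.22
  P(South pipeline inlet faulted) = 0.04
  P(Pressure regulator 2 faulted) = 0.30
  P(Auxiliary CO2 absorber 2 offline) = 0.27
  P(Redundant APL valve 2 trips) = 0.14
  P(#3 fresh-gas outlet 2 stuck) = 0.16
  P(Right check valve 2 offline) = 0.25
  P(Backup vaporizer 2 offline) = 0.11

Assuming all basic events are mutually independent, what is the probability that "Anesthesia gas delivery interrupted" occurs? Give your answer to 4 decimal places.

P(O2 supply inoperative) [OR] = 1 − (1−0.08) × (1−0.16) = 0.227200
P(Cylinder backup inoperative) [AND] = 0.04 × 0.227200 = 0.009088
P(Breathing circuit inoperative) [OR] = 1 − (1−0.26) × (1−0.41) × (1−0.009088) = 0.567368
P(Pipeline path unavailable) [OR] = 1 − (1−0.26) × (1−0.567368) = 0.679852
P(Scavenge line down) [OR] = 1 − (1−0.29) × (1−0.679852) = 0.772695
P(Vaporizer chain unavailable) [OR] = 1 − (1−0.27) × (1−0.14) × (1−0.16) × (1−0.25) = 0.604486
P(O2 supply 2 fails) [AND] = 0.30 × 0.604486 = 0.181346
P(Cylinder backup 2 down) [OR] = 1 − (1−0.22) × (1−0.04) × (1−0.181346) = 0.386992
P(Breathing circuit 2 lost) [AND] = 0.37 × 0.386992 × 0.11 = 0.015751
P(Anesthesia gas delivery interrupted) [AND] = 0.772695 × 0.015751 = 0.012171
Rounded to 4 decimal places: P(Anesthesia gas delivery interrupted) ≈ 0.0122.

0.0122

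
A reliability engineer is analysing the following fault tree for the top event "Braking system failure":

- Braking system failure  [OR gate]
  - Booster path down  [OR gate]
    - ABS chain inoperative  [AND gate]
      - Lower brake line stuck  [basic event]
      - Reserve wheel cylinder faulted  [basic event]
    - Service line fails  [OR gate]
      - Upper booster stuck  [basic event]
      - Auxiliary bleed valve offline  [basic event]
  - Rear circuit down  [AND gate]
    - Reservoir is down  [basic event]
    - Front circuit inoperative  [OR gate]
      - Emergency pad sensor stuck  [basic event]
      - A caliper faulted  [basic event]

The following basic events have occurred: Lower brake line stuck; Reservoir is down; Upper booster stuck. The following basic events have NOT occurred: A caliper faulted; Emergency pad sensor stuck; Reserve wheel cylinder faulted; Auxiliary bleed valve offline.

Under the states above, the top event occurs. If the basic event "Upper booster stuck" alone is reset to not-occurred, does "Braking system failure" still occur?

No

Counterfactual: set "Upper booster stuck" to not occurred.
ABS chain inoperative [AND]: Lower brake line stuck=occurs, Reserve wheel cylinder faulted=not → not all inputs occur → does not occur.
Service line fails [OR]: Upper booster stuck=not, Auxiliary bleed valve offline=not → no input occurs → does not occur.
Booster path down [OR]: ABS chain inoperative=not, Service line fails=not → no input occurs → does not occur.
Front circuit inoperative [OR]: Emergency pad sensor stuck=not, A caliper faulted=not → no input occurs → does not occur.
Rear circuit down [AND]: Reservoir is down=occurs, Front circuit inoperative=not → not all inputs occur → does not occur.
Braking system failure [OR]: Booster path down=not, Rear circuit down=not → no input occurs → does not occur.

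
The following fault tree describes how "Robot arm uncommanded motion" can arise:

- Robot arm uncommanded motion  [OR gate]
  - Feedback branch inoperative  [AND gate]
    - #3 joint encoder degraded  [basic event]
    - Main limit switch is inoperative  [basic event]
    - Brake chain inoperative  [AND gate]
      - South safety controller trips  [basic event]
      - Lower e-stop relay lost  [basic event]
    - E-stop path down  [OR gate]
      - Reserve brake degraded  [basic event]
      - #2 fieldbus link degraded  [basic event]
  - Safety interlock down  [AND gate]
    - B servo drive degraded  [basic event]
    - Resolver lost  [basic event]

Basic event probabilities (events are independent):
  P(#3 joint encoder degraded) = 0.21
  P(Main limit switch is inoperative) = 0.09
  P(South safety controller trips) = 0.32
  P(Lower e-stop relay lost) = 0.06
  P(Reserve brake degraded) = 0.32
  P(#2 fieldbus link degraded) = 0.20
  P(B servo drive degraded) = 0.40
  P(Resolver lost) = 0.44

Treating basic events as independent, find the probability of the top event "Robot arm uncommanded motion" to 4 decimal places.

P(Brake chain inoperative) [AND] = 0.32 × 0.06 = 0.019200
P(E-stop path down) [OR] = 1 − (1−0.32) × (1−0.20) = 0.456000
P(Feedback branch inoperative) [AND] = 0.21 × 0.09 × 0.019200 × 0.456000 = 0.000165
P(Safety interlock down) [AND] = 0.40 × 0.44 = 0.176000
P(Robot arm uncommanded motion) [OR] = 1 − (1−0.000165) × (1−0.176000) = 0.176136
Rounded to 4 decimal places: P(Robot arm uncommanded motion) ≈ 0.1761.

0.1761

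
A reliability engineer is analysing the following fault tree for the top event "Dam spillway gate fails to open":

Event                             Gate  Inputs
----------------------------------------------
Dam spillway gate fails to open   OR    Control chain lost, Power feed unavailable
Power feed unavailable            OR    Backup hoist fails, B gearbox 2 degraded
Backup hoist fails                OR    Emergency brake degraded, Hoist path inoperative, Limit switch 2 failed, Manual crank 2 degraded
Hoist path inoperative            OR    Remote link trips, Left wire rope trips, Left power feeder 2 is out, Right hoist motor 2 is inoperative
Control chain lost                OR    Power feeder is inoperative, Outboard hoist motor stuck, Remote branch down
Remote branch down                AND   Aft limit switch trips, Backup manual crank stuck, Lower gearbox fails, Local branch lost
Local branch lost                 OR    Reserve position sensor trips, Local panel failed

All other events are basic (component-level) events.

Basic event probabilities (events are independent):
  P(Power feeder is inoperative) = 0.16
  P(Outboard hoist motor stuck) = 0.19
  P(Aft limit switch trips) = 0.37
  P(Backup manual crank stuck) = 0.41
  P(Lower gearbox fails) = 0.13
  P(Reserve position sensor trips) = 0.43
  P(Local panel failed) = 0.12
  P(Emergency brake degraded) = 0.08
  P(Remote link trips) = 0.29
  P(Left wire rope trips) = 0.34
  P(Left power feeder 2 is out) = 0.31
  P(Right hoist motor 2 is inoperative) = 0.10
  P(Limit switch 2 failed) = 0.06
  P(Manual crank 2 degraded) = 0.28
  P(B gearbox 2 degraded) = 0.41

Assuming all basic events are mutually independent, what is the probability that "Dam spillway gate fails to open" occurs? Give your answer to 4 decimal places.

P(Local branch lost) [OR] = 1 − (1−0.43) × (1−0.12) = 0.498400
P(Remote branch down) [AND] = 0.37 × 0.41 × 0.13 × 0.498400 = 0.009829
P(Control chain lost) [OR] = 1 − (1−0.16) × (1−0.19) × (1−0.009829) = 0.326288
P(Hoist path inoperative) [OR] = 1 − (1−0.29) × (1−0.34) × (1−0.31) × (1−0.10) = 0.708999
P(Backup hoist fails) [OR] = 1 − (1−0.08) × (1−0.708999) × (1−0.06) × (1−0.28) = 0.818806
P(Power feed unavailable) [OR] = 1 − (1−0.818806) × (1−0.41) = 0.893096
P(Dam spillway gate fails to open) [OR] = 1 − (1−0.326288) × (1−0.893096) = 0.927977
Rounded to 4 decimal places: P(Dam spillway gate fails to open) ≈ 0.9280.

0.9280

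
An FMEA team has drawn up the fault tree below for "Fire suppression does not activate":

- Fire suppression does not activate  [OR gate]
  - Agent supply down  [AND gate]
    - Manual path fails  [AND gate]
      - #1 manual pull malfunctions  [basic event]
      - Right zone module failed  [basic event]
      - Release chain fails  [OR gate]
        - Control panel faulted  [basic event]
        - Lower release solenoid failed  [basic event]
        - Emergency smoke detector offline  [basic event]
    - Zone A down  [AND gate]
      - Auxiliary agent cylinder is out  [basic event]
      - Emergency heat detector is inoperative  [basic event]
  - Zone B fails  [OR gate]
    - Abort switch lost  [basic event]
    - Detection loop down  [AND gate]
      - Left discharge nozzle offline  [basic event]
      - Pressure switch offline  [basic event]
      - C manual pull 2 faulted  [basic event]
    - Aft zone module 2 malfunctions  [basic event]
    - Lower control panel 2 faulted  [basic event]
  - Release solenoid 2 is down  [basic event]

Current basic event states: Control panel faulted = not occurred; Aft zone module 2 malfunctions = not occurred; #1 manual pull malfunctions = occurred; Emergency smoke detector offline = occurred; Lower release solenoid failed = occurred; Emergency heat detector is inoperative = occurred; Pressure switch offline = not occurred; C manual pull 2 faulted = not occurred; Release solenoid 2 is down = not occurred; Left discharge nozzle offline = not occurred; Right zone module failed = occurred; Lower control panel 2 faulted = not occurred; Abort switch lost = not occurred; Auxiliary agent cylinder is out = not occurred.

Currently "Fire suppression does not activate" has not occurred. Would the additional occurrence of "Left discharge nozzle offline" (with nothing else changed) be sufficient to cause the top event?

No

Counterfactual: set "Left discharge nozzle offline" to occurred.
Release chain fails [OR]: Control panel faulted=not, Lower release solenoid failed=occurs, Emergency smoke detector offline=occurs → at least one input occurs → occurs.
Manual path fails [AND]: #1 manual pull malfunctions=occurs, Right zone module failed=occurs, Release chain fails=occurs → all inputs occur → occurs.
Zone A down [AND]: Auxiliary agent cylinder is out=not, Emergency heat detector is inoperative=occurs → not all inputs occur → does not occur.
Agent supply down [AND]: Manual path fails=occurs, Zone A down=not → not all inputs occur → does not occur.
Detection loop down [AND]: Left discharge nozzle offline=occurs, Pressure switch offline=not, C manual pull 2 faulted=not → not all inputs occur → does not occur.
Zone B fails [OR]: Abort switch lost=not, Detection loop down=not, Aft zone module 2 malfunctions=not, Lower control panel 2 faulted=not → no input occurs → does not occur.
Fire suppression does not activate [OR]: Agent supply down=not, Zone B fails=not, Release solenoid 2 is down=not → no input occurs → does not occur.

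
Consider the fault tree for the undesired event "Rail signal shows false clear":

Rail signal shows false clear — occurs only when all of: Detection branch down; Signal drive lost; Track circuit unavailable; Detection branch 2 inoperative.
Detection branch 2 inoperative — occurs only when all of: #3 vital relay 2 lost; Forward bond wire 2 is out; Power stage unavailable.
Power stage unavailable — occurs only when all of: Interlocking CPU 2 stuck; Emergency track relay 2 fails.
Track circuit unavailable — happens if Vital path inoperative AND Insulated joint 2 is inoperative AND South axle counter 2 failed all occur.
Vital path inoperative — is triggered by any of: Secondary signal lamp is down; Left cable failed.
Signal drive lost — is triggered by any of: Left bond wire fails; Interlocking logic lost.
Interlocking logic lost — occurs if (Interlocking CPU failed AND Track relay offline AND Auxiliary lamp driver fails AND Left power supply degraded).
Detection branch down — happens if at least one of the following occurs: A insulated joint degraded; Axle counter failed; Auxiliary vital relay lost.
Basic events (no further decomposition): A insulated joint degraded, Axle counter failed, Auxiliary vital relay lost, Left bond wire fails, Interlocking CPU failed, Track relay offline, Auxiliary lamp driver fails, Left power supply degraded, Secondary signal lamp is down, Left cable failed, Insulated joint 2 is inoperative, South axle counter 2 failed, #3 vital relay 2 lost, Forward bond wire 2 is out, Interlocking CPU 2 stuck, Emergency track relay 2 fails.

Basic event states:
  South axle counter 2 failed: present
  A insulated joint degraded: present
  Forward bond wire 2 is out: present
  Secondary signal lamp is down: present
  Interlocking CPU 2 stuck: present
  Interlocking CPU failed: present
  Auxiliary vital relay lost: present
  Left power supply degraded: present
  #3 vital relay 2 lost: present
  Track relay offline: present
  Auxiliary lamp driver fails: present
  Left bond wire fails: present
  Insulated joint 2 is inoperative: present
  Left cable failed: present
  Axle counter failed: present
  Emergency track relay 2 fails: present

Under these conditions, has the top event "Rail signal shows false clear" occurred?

Detection branch down [OR]: A insulated joint degraded=occurs, Axle counter failed=occurs, Auxiliary vital relay lost=occurs → at least one input occurs → occurs.
Interlocking logic lost [AND]: Interlocking CPU failed=occurs, Track relay offline=occurs, Auxiliary lamp driver fails=occurs, Left power supply degraded=occurs → all inputs occur → occurs.
Signal drive lost [OR]: Left bond wire fails=occurs, Interlocking logic lost=occurs → at least one input occurs → occurs.
Vital path inoperative [OR]: Secondary signal lamp is down=occurs, Left cable failed=occurs → at least one input occurs → occurs.
Track circuit unavailable [AND]: Vital path inoperative=occurs, Insulated joint 2 is inoperative=occurs, South axle counter 2 failed=occurs → all inputs occur → occurs.
Power stage unavailable [AND]: Interlocking CPU 2 stuck=occurs, Emergency track relay 2 fails=occurs → all inputs occur → occurs.
Detection branch 2 inoperative [AND]: #3 vital relay 2 lost=occurs, Forward bond wire 2 is out=occurs, Power stage unavailable=occurs → all inputs occur → occurs.
Rail signal shows false clear [AND]: Detection branch down=occurs, Signal drive lost=occurs, Track circuit unavailable=occurs, Detection branch 2 inoperative=occurs → all inputs occur → occurs.

Yes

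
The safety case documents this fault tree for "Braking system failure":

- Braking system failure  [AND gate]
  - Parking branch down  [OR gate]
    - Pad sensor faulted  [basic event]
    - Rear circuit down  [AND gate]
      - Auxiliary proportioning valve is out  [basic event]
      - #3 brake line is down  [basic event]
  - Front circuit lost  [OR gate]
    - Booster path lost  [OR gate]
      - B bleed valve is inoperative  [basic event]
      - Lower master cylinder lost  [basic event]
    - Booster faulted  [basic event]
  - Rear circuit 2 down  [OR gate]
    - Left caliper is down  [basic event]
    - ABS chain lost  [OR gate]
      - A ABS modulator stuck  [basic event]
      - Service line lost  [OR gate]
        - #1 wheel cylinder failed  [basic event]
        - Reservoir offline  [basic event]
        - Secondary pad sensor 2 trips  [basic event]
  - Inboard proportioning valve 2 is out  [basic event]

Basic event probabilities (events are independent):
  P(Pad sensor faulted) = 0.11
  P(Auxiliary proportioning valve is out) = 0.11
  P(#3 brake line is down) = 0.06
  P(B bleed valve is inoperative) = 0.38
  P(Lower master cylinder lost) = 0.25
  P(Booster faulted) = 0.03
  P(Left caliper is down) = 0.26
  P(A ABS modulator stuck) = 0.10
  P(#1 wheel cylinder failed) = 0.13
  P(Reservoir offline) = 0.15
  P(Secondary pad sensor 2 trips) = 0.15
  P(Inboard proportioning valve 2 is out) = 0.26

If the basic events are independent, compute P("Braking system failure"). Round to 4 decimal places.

0.0096

P(Rear circuit down) [AND] = 0.11 × 0.06 = 0.006600
P(Parking branch down) [OR] = 1 − (1−0.11) × (1−0.006600) = 0.115874
P(Booster path lost) [OR] = 1 − (1−0.38) × (1−0.25) = 0.535000
P(Front circuit lost) [OR] = 1 − (1−0.535000) × (1−0.03) = 0.548950
P(Service line lost) [OR] = 1 − (1−0.13) × (1−0.15) × (1−0.15) = 0.371425
P(ABS chain lost) [OR] = 1 − (1−0.10) × (1−0.371425) = 0.434283
P(Rear circuit 2 down) [OR] = 1 − (1−0.26) × (1−0.434283) = 0.581369
P(Braking system failure) [AND] = 0.115874 × 0.548950 × 0.581369 × 0.26 = 0.009615
Rounded to 4 decimal places: P(Braking system failure) ≈ 0.0096.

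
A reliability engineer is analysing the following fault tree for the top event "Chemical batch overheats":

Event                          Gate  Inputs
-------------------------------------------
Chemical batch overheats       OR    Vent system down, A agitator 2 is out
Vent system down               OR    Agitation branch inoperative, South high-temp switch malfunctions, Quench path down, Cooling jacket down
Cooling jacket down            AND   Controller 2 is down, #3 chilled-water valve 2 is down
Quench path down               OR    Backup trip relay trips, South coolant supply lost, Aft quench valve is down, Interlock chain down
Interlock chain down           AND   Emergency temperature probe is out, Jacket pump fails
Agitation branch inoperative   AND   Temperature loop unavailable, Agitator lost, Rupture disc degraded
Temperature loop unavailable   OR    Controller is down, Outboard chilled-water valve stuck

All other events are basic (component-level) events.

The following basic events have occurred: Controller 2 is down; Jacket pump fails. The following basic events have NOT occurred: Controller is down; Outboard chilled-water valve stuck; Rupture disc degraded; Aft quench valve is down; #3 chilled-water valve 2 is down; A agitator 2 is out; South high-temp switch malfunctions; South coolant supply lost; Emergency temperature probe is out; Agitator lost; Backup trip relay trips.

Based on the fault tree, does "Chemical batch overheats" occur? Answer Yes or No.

No

Temperature loop unavailable [OR]: Controller is down=not, Outboard chilled-water valve stuck=not → no input occurs → does not occur.
Agitation branch inoperative [AND]: Temperature loop unavailable=not, Agitator lost=not, Rupture disc degraded=not → not all inputs occur → does not occur.
Interlock chain down [AND]: Emergency temperature probe is out=not, Jacket pump fails=occurs → not all inputs occur → does not occur.
Quench path down [OR]: Backup trip relay trips=not, South coolant supply lost=not, Aft quench valve is down=not, Interlock chain down=not → no input occurs → does not occur.
Cooling jacket down [AND]: Controller 2 is down=occurs, #3 chilled-water valve 2 is down=not → not all inputs occur → does not occur.
Vent system down [OR]: Agitation branch inoperative=not, South high-temp switch malfunctions=not, Quench path down=not, Cooling jacket down=not → no input occurs → does not occur.
Chemical batch overheats [OR]: Vent system down=not, A agitator 2 is out=not → no input occurs → does not occur.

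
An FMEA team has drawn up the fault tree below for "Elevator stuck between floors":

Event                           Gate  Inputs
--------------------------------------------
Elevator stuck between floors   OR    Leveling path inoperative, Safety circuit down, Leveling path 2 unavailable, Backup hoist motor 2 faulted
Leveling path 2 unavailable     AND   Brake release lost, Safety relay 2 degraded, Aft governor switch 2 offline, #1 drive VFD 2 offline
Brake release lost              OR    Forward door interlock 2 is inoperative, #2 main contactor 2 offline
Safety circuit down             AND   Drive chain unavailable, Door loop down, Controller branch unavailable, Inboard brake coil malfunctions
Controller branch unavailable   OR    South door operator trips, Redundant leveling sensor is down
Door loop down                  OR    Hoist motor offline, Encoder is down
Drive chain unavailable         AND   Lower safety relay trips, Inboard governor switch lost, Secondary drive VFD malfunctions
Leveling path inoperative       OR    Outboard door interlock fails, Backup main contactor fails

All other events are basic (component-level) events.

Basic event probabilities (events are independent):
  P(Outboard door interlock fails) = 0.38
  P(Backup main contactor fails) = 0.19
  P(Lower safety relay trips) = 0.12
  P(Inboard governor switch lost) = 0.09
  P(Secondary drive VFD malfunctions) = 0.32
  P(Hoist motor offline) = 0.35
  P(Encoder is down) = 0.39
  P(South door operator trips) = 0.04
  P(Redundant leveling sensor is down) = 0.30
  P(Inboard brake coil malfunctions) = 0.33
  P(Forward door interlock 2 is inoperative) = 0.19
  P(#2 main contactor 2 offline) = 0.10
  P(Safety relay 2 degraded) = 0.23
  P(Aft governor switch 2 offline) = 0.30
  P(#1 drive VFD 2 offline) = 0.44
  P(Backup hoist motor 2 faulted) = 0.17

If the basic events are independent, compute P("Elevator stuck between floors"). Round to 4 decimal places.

0.5867

P(Leveling path inoperative) [OR] = 1 − (1−0.38) × (1−0.19) = 0.497800
P(Drive chain unavailable) [AND] = 0.12 × 0.09 × 0.32 = 0.003456
P(Door loop down) [OR] = 1 − (1−0.35) × (1−0.39) = 0.603500
P(Controller branch unavailable) [OR] = 1 − (1−0.04) × (1−0.30) = 0.328000
P(Safety circuit down) [AND] = 0.003456 × 0.603500 × 0.328000 × 0.33 = 0.000226
P(Brake release lost) [OR] = 1 − (1−0.19) × (1−0.10) = 0.271000
P(Leveling path 2 unavailable) [AND] = 0.271000 × 0.23 × 0.30 × 0.44 = 0.008228
P(Elevator stuck between floors) [OR] = 1 − (1−0.497800) × (1−0.000226) × (1−0.008228) × (1−0.17) = 0.586697
Rounded to 4 decimal places: P(Elevator stuck between floors) ≈ 0.5867.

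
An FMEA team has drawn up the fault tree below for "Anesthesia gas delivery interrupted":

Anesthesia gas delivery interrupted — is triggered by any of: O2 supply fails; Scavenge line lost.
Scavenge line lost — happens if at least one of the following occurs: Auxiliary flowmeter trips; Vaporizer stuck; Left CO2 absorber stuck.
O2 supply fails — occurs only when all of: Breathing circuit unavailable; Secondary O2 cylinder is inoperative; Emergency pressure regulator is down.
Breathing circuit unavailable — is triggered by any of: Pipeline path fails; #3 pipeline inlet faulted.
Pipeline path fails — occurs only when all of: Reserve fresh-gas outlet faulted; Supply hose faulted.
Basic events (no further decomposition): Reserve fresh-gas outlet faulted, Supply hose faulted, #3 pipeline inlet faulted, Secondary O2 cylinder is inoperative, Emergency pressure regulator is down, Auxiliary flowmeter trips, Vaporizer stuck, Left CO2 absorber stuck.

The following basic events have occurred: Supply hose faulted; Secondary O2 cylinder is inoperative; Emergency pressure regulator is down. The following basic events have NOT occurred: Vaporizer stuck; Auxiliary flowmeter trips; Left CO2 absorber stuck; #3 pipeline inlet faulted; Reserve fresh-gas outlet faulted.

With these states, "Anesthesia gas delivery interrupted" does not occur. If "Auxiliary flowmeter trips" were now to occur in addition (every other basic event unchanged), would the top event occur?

Counterfactual: set "Auxiliary flowmeter trips" to occurred.
Pipeline path fails [AND]: Reserve fresh-gas outlet faulted=not, Supply hose faulted=occurs → not all inputs occur → does not occur.
Breathing circuit unavailable [OR]: Pipeline path fails=not, #3 pipeline inlet faulted=not → no input occurs → does not occur.
O2 supply fails [AND]: Breathing circuit unavailable=not, Secondary O2 cylinder is inoperative=occurs, Emergency pressure regulator is down=occurs → not all inputs occur → does not occur.
Scavenge line lost [OR]: Auxiliary flowmeter trips=occurs, Vaporizer stuck=not, Left CO2 absorber stuck=not → at least one input occurs → occurs.
Anesthesia gas delivery interrupted [OR]: O2 supply fails=not, Scavenge line lost=occurs → at least one input occurs → occurs.

Yes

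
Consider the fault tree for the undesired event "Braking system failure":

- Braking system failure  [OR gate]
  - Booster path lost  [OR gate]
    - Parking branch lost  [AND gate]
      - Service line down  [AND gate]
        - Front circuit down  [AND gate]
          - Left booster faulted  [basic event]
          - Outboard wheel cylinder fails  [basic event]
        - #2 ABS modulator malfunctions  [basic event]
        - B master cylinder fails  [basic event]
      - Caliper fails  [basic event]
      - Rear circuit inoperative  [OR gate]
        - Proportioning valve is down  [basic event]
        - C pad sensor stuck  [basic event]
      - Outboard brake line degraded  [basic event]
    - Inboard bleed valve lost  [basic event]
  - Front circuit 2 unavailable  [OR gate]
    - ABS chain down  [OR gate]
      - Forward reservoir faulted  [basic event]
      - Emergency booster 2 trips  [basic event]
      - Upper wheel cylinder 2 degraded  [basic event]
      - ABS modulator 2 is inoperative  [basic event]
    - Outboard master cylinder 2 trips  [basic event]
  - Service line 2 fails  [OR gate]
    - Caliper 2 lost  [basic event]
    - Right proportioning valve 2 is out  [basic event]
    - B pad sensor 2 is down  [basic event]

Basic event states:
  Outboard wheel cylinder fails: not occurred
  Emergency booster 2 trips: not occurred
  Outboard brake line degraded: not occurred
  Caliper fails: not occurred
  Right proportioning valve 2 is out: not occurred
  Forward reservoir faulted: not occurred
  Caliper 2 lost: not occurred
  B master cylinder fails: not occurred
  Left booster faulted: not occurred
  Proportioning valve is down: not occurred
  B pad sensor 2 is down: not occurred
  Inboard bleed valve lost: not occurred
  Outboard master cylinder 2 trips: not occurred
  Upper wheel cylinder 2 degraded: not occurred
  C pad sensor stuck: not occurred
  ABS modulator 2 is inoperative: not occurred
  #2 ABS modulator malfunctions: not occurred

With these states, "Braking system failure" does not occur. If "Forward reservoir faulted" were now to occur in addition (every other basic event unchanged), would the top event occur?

Yes

Counterfactual: set "Forward reservoir faulted" to occurred.
Front circuit down [AND]: Left booster faulted=not, Outboard wheel cylinder fails=not → not all inputs occur → does not occur.
Service line down [AND]: Front circuit down=not, #2 ABS modulator malfunctions=not, B master cylinder fails=not → not all inputs occur → does not occur.
Rear circuit inoperative [OR]: Proportioning valve is down=not, C pad sensor stuck=not → no input occurs → does not occur.
Parking branch lost [AND]: Service line down=not, Caliper fails=not, Rear circuit inoperative=not, Outboard brake line degraded=not → not all inputs occur → does not occur.
Booster path lost [OR]: Parking branch lost=not, Inboard bleed valve lost=not → no input occurs → does not occur.
ABS chain down [OR]: Forward reservoir faulted=occurs, Emergency booster 2 trips=not, Upper wheel cylinder 2 degraded=not, ABS modulator 2 is inoperative=not → at least one input occurs → occurs.
Front circuit 2 unavailable [OR]: ABS chain down=occurs, Outboard master cylinder 2 trips=not → at least one input occurs → occurs.
Service line 2 fails [OR]: Caliper 2 lost=not, Right proportioning valve 2 is out=not, B pad sensor 2 is down=not → no input occurs → does not occur.
Braking system failure [OR]: Booster path lost=not, Front circuit 2 unavailable=occurs, Service line 2 fails=not → at least one input occurs → occurs.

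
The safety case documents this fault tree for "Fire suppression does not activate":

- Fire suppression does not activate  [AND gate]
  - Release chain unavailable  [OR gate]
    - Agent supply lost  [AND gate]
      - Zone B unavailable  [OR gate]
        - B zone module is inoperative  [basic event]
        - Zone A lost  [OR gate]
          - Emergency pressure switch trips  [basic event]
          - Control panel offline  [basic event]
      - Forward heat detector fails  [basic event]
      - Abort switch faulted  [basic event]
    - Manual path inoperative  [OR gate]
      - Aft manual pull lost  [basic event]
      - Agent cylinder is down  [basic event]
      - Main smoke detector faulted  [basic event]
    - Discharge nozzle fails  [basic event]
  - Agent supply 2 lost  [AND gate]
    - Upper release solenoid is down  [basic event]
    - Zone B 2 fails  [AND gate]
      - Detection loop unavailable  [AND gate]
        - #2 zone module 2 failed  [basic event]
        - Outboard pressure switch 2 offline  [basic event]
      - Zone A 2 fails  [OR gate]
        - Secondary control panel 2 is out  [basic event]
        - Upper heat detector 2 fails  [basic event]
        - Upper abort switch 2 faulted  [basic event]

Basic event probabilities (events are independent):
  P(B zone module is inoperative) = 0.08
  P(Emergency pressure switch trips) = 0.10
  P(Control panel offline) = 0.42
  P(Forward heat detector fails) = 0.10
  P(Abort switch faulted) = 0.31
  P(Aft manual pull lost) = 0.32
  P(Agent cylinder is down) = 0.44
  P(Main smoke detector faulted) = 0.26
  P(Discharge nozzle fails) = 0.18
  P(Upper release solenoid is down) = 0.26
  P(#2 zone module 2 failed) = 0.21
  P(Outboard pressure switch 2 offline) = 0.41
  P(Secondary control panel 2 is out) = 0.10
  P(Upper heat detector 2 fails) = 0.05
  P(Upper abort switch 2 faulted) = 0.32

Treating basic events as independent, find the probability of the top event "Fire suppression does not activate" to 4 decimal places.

0.0072

P(Zone A lost) [OR] = 1 − (1−0.10) × (1−0.42) = 0.478000
P(Zone B unavailable) [OR] = 1 − (1−0.08) × (1−0.478000) = 0.519760
P(Agent supply lost) [AND] = 0.519760 × 0.10 × 0.31 = 0.016113
P(Manual path inoperative) [OR] = 1 − (1−0.32) × (1−0.44) × (1−0.26) = 0.718208
P(Release chain unavailable) [OR] = 1 − (1−0.016113) × (1−0.718208) × (1−0.18) = 0.772654
P(Detection loop unavailable) [AND] = 0.21 × 0.41 = 0.086100
P(Zone A 2 fails) [OR] = 1 − (1−0.10) × (1−0.05) × (1−0.32) = 0.418600
P(Zone B 2 fails) [AND] = 0.086100 × 0.418600 = 0.036041
P(Agent supply 2 lost) [AND] = 0.26 × 0.036041 = 0.009371
P(Fire suppression does not activate) [AND] = 0.772654 × 0.009371 = 0.007241
Rounded to 4 decimal places: P(Fire suppression does not activate) ≈ 0.0072.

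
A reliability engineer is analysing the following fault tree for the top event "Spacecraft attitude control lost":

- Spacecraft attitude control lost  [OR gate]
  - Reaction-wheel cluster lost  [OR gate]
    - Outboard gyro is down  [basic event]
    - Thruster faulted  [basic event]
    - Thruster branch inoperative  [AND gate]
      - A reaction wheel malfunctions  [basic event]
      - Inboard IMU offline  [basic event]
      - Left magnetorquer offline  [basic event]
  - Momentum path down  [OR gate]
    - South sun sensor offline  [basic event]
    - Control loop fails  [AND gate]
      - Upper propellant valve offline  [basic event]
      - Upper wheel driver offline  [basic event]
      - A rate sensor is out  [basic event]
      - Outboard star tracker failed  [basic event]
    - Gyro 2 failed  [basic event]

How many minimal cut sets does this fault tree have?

Thruster branch inoperative [AND]: one cut set from each child combined → 1 × 1 × 1 = 1 cut set(s).
Reaction-wheel cluster lost [OR]: union of children's cut sets → 3 cut set(s).
Control loop fails [AND]: one cut set from each child combined → 1 × 1 × 1 × 1 = 1 cut set(s).
Momentum path down [OR]: union of children's cut sets → 3 cut set(s).
Spacecraft attitude control lost [OR]: union of children's cut sets → 6 cut set(s).
Minimal cut sets: {Outboard gyro is down}; {Thruster faulted}; {A reaction wheel malfunctions, Inboard IMU offline, Left magnetorquer offline}; {South sun sensor offline}; {A rate sensor is out, Outboard star tracker failed, Upper propellant valve offline, Upper wheel driver offline}; {Gyro 2 failed}.

6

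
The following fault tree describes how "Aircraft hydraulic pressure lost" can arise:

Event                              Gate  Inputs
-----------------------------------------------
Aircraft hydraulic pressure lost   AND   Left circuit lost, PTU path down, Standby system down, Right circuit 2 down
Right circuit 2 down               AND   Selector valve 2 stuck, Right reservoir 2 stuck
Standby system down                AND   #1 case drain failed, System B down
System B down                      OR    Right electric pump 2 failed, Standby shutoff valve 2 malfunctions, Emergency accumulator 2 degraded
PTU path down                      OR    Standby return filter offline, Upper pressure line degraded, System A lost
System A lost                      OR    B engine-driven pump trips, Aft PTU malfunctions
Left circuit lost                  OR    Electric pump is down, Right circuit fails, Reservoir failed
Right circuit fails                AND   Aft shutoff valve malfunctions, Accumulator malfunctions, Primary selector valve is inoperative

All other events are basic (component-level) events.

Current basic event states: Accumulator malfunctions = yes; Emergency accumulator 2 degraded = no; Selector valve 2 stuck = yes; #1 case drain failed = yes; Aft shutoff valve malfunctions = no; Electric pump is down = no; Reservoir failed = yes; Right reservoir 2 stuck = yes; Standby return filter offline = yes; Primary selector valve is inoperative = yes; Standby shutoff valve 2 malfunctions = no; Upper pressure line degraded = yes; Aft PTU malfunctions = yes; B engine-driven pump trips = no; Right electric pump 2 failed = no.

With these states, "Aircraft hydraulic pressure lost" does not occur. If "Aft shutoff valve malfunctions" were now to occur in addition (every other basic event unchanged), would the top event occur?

Counterfactual: set "Aft shutoff valve malfunctions" to occurred.
Right circuit fails [AND]: Aft shutoff valve malfunctions=occurs, Accumulator malfunctions=occurs, Primary selector valve is inoperative=occurs → all inputs occur → occurs.
Left circuit lost [OR]: Electric pump is down=not, Right circuit fails=occurs, Reservoir failed=occurs → at least one input occurs → occurs.
System A lost [OR]: B engine-driven pump trips=not, Aft PTU malfunctions=occurs → at least one input occurs → occurs.
PTU path down [OR]: Standby return filter offline=occurs, Upper pressure line degraded=occurs, System A lost=occurs → at least one input occurs → occurs.
System B down [OR]: Right electric pump 2 failed=not, Standby shutoff valve 2 malfunctions=not, Emergency accumulator 2 degraded=not → no input occurs → does not occur.
Standby system down [AND]: #1 case drain failed=occurs, System B down=not → not all inputs occur → does not occur.
Right circuit 2 down [AND]: Selector valve 2 stuck=occurs, Right reservoir 2 stuck=occurs → all inputs occur → occurs.
Aircraft hydraulic pressure lost [AND]: Left circuit lost=occurs, PTU path down=occurs, Standby system down=not, Right circuit 2 down=occurs → not all inputs occur → does not occur.

No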